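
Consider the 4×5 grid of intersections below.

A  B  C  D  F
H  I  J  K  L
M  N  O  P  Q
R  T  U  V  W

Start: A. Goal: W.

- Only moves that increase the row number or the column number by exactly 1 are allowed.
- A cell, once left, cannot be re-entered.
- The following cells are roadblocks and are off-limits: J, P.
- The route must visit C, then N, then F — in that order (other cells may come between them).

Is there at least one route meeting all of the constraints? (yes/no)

no

N lies to the left of C, so going from C to N would need a leftward move — but moves only go right/down, so C cannot be visited before N.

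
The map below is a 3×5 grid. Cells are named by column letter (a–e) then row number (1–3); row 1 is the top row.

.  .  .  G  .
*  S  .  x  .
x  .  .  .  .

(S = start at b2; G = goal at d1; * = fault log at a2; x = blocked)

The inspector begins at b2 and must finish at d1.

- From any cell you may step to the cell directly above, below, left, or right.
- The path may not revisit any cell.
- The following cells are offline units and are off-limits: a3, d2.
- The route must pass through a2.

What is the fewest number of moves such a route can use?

Any route passes through a2 somewhere between b2 and d1. Summing Manhattan distances along the two legs (b2 → a2 → d1) gives a lower bound of 1 + 4 = 5 moves.
A route of 5 moves achieves this: b2 → a2 → a1 → b1 → c1 → d1.
Since 5 matches the lower bound, it is optimal.

5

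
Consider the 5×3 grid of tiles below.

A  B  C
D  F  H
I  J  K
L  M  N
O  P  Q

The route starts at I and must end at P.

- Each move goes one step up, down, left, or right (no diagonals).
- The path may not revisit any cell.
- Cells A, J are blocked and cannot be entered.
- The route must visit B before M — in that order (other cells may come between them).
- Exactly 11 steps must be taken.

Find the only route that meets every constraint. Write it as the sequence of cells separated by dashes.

The waypoints must appear in the order B, M, with no cell reused.
Route from I: up 1 to D, right 1 to F, up 1 to B, right 1 to C, down 3 to N, left 2 to L, down 1 to O, right 1 to P — 11 moves in all.
Check: order respected (B at step 3, M at step 8); 11 moves as required.

I - D - F - B - C - H - K - N - M - L - O - P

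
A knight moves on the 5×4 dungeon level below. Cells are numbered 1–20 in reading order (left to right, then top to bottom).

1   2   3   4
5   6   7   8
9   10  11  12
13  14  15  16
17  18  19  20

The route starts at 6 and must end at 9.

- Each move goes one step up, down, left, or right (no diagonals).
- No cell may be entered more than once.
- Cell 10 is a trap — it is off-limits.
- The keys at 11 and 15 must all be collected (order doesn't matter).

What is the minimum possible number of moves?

6

Any route passes through 11 and 15 in some order between 6 and 9. Summing Manhattan distances along each leg and taking the cheapest ordering (6 → 15 → 11 → 9) gives a lower bound of 3 + 1 + 2 = 6 moves.
A route of 6 moves achieves this: 6 → 7 → 11 → 15 → 14 → 13 → 9.
Since 6 matches the lower bound, it is optimal.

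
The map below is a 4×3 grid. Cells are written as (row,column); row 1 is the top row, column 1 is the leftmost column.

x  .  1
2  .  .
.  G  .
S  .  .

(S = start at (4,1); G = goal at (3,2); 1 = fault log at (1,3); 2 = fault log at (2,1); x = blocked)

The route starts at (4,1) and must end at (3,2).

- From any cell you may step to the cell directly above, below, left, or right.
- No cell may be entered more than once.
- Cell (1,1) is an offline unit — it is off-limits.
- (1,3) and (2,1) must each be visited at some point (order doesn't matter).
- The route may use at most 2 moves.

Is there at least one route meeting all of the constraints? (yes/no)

no

Even ignoring the no-revisit rule, getting from (4,1) to (3,2), taking the cheapest ordering (4,1) → (2,1) → (1,3) → (3,2) needs at least 2 + 3 + 3 = 8 moves (Manhattan distance per leg), which exceeds the 2-move limit.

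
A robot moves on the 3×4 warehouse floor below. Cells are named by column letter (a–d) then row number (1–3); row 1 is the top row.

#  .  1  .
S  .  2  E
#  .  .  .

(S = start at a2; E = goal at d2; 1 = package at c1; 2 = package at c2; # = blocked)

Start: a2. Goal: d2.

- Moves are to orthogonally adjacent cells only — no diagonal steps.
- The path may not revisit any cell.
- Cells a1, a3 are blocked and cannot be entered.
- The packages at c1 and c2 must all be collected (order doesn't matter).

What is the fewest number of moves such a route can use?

Any route passes through c1 and c2 in some order between a2 and d2. Summing Manhattan distances along each leg and taking the cheapest ordering (a2 → c1 → c2 → d2) gives a lower bound of 3 + 1 + 1 = 5 moves.
A route of 5 moves achieves this: a2 → b2 → b1 → c1 → c2 → d2.
Since 5 matches the lower bound, it is optimal.

5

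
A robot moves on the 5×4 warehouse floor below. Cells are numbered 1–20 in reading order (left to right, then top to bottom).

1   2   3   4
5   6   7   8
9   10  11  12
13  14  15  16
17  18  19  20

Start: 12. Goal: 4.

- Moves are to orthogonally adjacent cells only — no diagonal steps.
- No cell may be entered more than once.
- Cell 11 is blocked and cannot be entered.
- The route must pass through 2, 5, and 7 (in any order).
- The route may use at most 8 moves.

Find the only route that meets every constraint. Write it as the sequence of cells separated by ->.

12 -> 8 -> 7 -> 6 -> 5 -> 1 -> 2 -> 3 -> 4

The budget equals the shortest possible length, so every move has to be on a shortest route through the required cells.
Route from 12: up 1 to 8, left 3 to 5, up 1 to 1, right 3 to 4 — 8 moves in all.
Check: all required cells visited; 8 ≤ 8 moves.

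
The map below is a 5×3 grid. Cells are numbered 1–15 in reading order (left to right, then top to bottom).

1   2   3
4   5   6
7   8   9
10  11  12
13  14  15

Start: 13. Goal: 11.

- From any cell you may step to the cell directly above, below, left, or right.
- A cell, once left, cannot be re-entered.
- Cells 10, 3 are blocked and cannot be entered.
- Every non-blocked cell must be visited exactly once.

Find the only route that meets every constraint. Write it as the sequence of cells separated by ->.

Need to visit all 13 open cells exactly once, starting at 13 and ending at 11.
Cell 2 has only two open neighbours (5 and 1), so the path must pass straight through it: one of those is the cell it's entered from and the other is where it exits.
Route from 13: 2× right (reaching 15), 3× up (reaching 6), left to 5, up to 2, left to 1, 2× down (reaching 7), right to 8, down to 11 — 12 moves in all.
Check: all 13 open cells covered.

13 -> 14 -> 15 -> 12 -> 9 -> 6 -> 5 -> 2 -> 1 -> 4 -> 7 -> 8 -> 11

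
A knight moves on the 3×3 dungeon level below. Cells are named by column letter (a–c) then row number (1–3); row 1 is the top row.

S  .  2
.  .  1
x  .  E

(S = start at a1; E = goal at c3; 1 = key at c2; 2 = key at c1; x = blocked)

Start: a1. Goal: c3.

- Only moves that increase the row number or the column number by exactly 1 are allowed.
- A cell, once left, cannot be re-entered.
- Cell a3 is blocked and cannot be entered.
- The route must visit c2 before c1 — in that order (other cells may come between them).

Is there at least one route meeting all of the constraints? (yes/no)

no

c1 lies above c2, so going from c2 to c1 would need an upward move — but moves only go right/down, so c2 cannot be visited before c1.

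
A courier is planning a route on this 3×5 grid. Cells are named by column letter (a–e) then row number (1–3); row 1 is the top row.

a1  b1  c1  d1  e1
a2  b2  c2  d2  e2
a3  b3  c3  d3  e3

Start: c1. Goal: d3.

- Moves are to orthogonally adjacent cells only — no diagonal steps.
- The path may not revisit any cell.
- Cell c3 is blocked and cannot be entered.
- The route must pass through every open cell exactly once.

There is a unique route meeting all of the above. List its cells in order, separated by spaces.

c1 b1 a1 a2 a3 b3 b2 c2 d2 d1 e1 e2 e3 d3

Need to visit all 14 open cells exactly once, starting at c1 and ending at d3.
Cell e1 has only two open neighbours (e2 and d1), so the path must pass straight through it: one of those is the cell it's entered from and the other is where it exits.
Route from c1: 2× left (reaching a1), 2× down (reaching a3), right to b3, up to b2, 2× right (reaching d2), up to d1, right to e1, 2× down (reaching e3), left to d3 — 13 moves in all.
Check: all 14 open cells covered.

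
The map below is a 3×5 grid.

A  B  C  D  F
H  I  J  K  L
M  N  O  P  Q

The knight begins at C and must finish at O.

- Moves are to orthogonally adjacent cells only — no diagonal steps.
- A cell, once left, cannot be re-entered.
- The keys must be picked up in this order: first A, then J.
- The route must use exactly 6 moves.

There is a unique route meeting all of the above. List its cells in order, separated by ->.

The waypoints must appear in the order A, J, with no cell reused.
Route from C: left 2 to A, down 1 to H, right 2 to J, down 1 to O — 6 moves in all.
Check: order respected (A at step 2, J at step 5); 6 moves as required.

C -> B -> A -> H -> I -> J -> O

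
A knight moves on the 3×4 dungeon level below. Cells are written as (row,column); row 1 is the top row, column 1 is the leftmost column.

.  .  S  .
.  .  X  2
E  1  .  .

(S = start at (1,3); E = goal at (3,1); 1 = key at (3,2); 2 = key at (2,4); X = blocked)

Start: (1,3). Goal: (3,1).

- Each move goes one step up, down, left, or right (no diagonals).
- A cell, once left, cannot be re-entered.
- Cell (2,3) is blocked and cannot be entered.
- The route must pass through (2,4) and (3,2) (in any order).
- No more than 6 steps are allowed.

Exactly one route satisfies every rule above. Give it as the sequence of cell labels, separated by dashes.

Any route must reach (2,4) and (3,2) and still end at (3,1) within 6 moves, so the order of the required stops is forced.
Route from (1,3): right 1 to (1,4), down 2 to (3,4), left 3 to (3,1) — 6 moves in all.
Check: all required cells visited; 6 ≤ 6 moves.

(1,3) - (1,4) - (2,4) - (3,4) - (3,3) - (3,2) - (3,1)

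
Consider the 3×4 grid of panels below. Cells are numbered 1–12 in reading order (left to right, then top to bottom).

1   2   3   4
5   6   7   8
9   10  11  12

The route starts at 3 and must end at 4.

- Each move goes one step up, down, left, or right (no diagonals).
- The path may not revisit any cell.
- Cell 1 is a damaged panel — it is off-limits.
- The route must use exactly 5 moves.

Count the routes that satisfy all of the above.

Need simple routes of exactly 5 moves from 3 to 4 (Manhattan distance 1, so 2 moves are spent on a detour and 2 undoing it).
Enumerating: 3 7 11 12 8 4 | 3 2 6 7 8 4.
That gives 2 routes.

2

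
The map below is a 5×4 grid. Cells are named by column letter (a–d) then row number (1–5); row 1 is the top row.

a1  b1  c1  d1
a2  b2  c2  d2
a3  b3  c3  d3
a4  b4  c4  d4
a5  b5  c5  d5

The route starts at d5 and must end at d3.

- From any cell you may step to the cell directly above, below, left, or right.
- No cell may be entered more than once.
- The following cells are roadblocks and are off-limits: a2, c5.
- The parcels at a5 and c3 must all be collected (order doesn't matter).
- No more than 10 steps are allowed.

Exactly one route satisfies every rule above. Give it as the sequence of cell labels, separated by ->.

d5 -> d4 -> c4 -> b4 -> b5 -> a5 -> a4 -> a3 -> b3 -> c3 -> d3

The 10-move cap with required stops at a5, c3 leaves no slack for detours.
Route from d5: up to d4, 2× left (reaching b4), down to b5, left to a5, 2× up (reaching a3), 3× right (reaching d3) — 10 moves in all.
Check: all required cells visited; 10 ≤ 10 moves.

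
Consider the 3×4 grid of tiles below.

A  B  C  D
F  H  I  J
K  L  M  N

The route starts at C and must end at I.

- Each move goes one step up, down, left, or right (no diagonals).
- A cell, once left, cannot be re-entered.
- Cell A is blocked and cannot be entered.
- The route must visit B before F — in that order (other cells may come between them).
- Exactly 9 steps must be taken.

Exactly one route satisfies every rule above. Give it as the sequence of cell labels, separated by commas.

The waypoints must appear in the order B, F, with no cell reused.
Route from C: left 1 to B, down 1 to H, left 1 to F, down 1 to K, right 3 to N, up 1 to J, left 1 to I — 9 moves in all.
Check: order respected (B at step 1, F at step 3); 9 moves as required.

C, B, H, F, K, L, M, N, J, I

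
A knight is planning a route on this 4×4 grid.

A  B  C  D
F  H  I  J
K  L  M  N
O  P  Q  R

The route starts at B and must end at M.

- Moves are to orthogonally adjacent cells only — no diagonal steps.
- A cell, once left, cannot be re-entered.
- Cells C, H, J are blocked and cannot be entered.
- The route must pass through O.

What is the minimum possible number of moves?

Any route passes through O somewhere between B and M. Summing Manhattan distances along the two legs (B → O → M) gives a lower bound of 4 + 3 = 7 moves.
A route of 7 moves achieves this: B → A → F → K → O → P → L → M.
Since 7 matches the lower bound, it is optimal.

7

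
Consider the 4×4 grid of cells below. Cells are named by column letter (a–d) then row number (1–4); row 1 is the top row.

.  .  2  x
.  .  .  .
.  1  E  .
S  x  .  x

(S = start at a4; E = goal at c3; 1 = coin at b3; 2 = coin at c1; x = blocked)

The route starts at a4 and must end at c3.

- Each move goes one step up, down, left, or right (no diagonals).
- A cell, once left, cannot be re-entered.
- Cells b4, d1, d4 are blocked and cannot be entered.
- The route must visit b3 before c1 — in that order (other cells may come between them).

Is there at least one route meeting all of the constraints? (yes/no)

yes

One route that works: a4 → a3 → b3 → b2 → b1 → c1 → c2 → c3.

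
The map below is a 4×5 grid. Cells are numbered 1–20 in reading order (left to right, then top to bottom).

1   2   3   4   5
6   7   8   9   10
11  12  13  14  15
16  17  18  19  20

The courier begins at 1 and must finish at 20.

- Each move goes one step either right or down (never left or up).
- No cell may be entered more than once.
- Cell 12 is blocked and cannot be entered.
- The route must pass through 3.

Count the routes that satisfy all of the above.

10

A right/down-only route from 1 to 20 makes exactly 3 down-moves and 4 right-moves in some order.
With no other constraints that would be C(7,3) = 35 routes.
Split at 3 and multiply the segment counts (each segment already excludes blocked cells): 1→3: 1; 3→20: 10; product = 10.
That gives 10 routes.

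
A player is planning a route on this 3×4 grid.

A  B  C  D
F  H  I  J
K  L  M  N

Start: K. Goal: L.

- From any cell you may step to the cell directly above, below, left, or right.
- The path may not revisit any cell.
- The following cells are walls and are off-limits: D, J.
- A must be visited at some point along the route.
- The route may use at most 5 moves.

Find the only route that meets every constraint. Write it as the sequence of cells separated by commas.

K, F, A, B, H, L

Any route must reach A and still end at L within 5 moves, so the order of the required stops is forced.
Route from K: 2× up (reaching A), right to B, 2× down (reaching L) — 5 moves in all.
Check: all required cells visited; 5 ≤ 5 moves.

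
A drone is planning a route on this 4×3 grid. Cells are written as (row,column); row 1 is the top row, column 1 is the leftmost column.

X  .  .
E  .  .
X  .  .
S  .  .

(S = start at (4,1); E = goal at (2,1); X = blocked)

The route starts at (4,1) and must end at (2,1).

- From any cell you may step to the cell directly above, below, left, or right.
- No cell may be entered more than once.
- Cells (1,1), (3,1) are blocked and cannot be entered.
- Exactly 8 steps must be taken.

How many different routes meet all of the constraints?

Need simple routes of exactly 8 moves from (4,1) to (2,1) (Manhattan distance 2, so 3 moves are spent on a detour and 3 undoing it).
Enumerating: (4,1) (4,2) (3,2) (3,3) (2,3) (1,3) (1,2) (2,2) (2,1) | (4,1) (4,2) (4,3) (3,3) (2,3) (1,3) (1,2) (2,2) (2,1).
That gives 2 routes.

2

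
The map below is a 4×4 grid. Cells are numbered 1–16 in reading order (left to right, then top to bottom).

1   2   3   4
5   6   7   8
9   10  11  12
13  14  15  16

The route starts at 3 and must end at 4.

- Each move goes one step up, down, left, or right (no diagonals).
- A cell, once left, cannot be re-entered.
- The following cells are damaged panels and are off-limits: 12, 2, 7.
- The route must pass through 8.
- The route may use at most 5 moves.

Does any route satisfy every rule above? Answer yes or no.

no

8 must be visited but has only one open neighbour (4), and it is neither the start nor the goal — the route would have to enter and leave through 4, re-entering it.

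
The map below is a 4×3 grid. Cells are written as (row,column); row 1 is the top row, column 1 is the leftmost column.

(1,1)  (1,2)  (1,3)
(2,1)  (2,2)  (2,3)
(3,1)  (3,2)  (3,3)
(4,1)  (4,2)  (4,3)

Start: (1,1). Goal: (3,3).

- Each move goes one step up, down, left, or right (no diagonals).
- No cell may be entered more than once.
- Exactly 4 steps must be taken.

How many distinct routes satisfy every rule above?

Need simple routes of exactly 4 moves from (1,1) to (3,3) (Manhattan distance 4, so 0 moves are spent on a detour and 0 undoing it).
Enumerating: (1,1) (2,1) (3,1) (3,2) (3,3) | (1,1) (2,1) (2,2) (3,2) (3,3) | (1,1) (2,1) (2,2) (2,3) (3,3) | (1,1) (1,2) (2,2) (3,2) (3,3) | (1,1) (1,2) (2,2) (2,3) (3,3) | (1,1) (1,2) (1,3) (2,3) (3,3).
That gives 6 routes.

6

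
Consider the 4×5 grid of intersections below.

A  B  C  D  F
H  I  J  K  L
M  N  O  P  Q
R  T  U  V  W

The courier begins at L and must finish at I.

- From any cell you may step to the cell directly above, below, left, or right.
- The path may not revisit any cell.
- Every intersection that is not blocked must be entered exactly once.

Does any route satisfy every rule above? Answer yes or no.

yes

One route that works: L → F → D → K → P → Q → W → V → U → O → J → C → B → A → H → M → R → T → N → I.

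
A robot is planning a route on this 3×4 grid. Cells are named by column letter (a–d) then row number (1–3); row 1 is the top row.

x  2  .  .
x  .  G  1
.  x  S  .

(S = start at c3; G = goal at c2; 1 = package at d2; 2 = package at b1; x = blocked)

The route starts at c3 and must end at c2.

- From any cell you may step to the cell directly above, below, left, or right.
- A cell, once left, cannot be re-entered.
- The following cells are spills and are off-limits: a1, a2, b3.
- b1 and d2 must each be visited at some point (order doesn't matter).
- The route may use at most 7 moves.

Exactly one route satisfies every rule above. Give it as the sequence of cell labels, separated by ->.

The 7-move cap with required stops at b1, d2 leaves no slack for detours.
Route from c3: right to d3, 2× up (reaching d1), 2× left (reaching b1), down to b2, right to c2 — 7 moves in all.
Check: all required cells visited; 7 ≤ 7 moves.

c3 -> d3 -> d2 -> d1 -> c1 -> b1 -> b2 -> c2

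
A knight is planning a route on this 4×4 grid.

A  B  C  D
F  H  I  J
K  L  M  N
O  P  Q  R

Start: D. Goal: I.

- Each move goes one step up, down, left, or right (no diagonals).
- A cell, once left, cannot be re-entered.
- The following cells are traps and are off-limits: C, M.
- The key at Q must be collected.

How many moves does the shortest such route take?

8

Any route passes through Q somewhere between D and I. Summing Manhattan distances along the two legs (D → Q → I) gives a lower bound of 4 + 2 = 6 moves.
That bound ignores the blocked cells. Measuring each leg by the fewest moves that actually steer around them (D→Q: 4; Q→I: 4) raises the lower bound to 8.
A route of 8 moves exists: D → J → N → R → Q → P → L → H → I.
Since 8 matches that lower bound, it is optimal.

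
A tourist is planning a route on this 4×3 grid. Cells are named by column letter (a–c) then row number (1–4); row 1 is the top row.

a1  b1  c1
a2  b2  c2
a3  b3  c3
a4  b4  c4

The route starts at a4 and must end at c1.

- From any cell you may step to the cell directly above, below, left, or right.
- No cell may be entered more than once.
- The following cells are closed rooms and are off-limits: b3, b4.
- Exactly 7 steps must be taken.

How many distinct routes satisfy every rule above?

1

Need simple routes of exactly 7 moves from a4 to c1 (Manhattan distance 5, so 1 moves are spent on a detour and 1 undoing it).
Enumerating: a4 a3 a2 a1 b1 b2 c2 c1.
That gives 1 route.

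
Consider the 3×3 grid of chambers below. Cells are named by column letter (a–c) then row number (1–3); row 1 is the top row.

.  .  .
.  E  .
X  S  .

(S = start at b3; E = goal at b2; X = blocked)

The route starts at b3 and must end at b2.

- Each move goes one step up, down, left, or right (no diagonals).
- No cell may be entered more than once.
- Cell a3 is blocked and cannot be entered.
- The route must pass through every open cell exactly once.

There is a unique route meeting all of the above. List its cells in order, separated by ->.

b3 -> c3 -> c2 -> c1 -> b1 -> a1 -> a2 -> b2

Need to visit all 8 open cells exactly once, starting at b3 and ending at b2.
Route from b3: right 1 to c3, up 2 to c1, left 2 to a1, down 1 to a2, right 1 to b2 — 7 moves in all.
Check: all 8 open cells covered.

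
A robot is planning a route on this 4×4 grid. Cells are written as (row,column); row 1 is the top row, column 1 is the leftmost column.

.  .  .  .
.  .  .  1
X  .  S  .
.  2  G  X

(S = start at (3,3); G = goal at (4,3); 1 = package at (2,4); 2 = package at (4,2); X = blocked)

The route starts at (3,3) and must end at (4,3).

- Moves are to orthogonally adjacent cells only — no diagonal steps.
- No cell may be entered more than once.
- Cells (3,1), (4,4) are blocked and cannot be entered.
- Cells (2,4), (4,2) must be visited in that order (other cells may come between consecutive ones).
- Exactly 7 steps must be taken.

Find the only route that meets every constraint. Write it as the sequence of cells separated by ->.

(3,3) -> (3,4) -> (2,4) -> (2,3) -> (2,2) -> (3,2) -> (4,2) -> (4,3)

The waypoints must appear in the order (2,4), (4,2), with no cell reused.
Route from (3,3): right 1 to (3,4), up 1 to (2,4), left 2 to (2,2), down 2 to (4,2), right 1 to (4,3) — 7 moves in all.
Check: order respected (1 at step 2, 2 at step 6); 7 moves as required.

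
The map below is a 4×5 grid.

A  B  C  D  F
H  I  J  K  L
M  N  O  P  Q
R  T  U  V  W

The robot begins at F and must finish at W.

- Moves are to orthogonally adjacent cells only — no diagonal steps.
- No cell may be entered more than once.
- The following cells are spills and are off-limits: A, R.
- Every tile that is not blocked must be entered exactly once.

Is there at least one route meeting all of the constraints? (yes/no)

One route that works: F → L → Q → P → O → J → K → D → C → B → I → H → M → N → T → U → V → W.

yes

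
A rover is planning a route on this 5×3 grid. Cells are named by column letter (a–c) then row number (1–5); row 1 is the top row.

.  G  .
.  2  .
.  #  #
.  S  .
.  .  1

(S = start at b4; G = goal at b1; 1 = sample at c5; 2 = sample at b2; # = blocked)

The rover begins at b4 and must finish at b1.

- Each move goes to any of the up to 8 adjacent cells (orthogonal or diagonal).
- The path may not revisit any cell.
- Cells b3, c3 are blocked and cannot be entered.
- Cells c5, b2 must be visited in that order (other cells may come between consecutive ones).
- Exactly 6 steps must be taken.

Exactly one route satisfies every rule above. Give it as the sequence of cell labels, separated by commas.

b4, c5, b5, a4, a3, b2, b1

The waypoints must appear in the order c5, b2, with no cell reused.
Route from b4: down-right to c5, left to b5, up-left to a4, up to a3, up-right to b2, up to b1 — 6 moves in all.
Check: order respected (1 at step 1, 2 at step 5); 6 moves as required.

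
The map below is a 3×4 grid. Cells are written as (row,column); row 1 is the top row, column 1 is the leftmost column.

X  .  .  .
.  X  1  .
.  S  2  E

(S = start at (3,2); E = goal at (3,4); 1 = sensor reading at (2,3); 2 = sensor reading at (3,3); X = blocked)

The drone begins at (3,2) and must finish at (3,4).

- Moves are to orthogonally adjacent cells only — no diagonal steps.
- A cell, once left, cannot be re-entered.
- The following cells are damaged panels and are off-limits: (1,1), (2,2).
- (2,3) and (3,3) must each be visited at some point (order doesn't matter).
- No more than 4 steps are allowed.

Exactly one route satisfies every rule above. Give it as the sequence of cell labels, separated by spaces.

(3,2) (3,3) (2,3) (2,4) (3,4)

Any route must reach (2,3) and (3,3) and still end at (3,4) within 4 moves, so the order of the required stops is forced.
Route from (3,2): right to (3,3), up to (2,3), right to (2,4), down to (3,4) — 4 moves in all.
Check: all required cells visited; 4 ≤ 4 moves.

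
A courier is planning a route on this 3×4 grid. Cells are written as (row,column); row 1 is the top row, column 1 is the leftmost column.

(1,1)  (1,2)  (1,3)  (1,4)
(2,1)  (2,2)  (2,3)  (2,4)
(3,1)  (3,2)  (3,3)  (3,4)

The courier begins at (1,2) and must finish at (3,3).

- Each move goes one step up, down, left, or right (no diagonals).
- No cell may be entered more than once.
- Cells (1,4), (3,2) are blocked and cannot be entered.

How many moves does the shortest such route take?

The Manhattan distance from (1,2) to (3,3) is |1−3| + |2−3| = 3, so at least 3 moves are needed.
A route of 3 moves achieves this: (1,2) → (2,2) → (2,3) → (3,3).
Since 3 matches the lower bound, it is optimal.

3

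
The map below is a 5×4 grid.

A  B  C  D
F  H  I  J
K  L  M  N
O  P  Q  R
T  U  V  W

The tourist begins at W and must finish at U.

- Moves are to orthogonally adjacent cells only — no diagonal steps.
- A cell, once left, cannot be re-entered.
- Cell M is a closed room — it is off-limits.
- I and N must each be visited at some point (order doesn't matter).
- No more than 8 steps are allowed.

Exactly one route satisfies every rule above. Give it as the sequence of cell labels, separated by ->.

The budget equals the shortest possible length, so every move has to be on a shortest route through the required cells.
Route from W: up 3 to J, left 2 to H, down 3 to U — 8 moves in all.
Check: all required cells visited; 8 ≤ 8 moves.

W -> R -> N -> J -> I -> H -> L -> P -> U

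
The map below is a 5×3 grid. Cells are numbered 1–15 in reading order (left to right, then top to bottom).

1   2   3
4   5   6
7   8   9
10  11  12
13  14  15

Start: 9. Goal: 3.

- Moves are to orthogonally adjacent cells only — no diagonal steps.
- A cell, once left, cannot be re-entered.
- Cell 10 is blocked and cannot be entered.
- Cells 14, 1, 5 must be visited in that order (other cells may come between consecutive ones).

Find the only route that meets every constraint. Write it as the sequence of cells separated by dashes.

9 - 12 - 15 - 14 - 11 - 8 - 7 - 4 - 1 - 2 - 5 - 6 - 3

The waypoints must appear in the order 14, 1, 5, with no cell reused.
Route from 9: down 2 to 15, left 1 to 14, up 2 to 8, left 1 to 7, up 2 to 1, right 1 to 2, down 1 to 5, right 1 to 6, up 1 to 3 — 12 moves in all.
Check: order respected (14 at step 3, 1 at step 8, 5 at step 10).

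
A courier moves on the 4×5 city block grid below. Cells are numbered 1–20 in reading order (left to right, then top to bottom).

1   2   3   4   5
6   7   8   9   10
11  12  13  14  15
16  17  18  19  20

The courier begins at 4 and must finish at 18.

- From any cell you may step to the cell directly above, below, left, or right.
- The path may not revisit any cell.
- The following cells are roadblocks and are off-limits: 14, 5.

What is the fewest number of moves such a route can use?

The Manhattan distance from 4 to 18 is |1−4| + |4−3| = 4, so at least 4 moves are needed.
A route of 4 moves achieves this: 4 → 9 → 8 → 13 → 18.
Since 4 matches the lower bound, it is optimal.

4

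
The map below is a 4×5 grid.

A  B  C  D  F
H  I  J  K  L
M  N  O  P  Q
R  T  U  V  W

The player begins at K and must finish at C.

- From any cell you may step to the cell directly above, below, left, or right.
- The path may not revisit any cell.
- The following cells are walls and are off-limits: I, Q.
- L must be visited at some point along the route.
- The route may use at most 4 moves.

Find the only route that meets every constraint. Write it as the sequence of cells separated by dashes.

K - L - F - D - C

The budget equals the shortest possible length, so every move has to be on a shortest route through the required cells.
Route from K: right 1 to L, up 1 to F, left 2 to C — 4 moves in all.
Check: all required cells visited; 4 ≤ 4 moves.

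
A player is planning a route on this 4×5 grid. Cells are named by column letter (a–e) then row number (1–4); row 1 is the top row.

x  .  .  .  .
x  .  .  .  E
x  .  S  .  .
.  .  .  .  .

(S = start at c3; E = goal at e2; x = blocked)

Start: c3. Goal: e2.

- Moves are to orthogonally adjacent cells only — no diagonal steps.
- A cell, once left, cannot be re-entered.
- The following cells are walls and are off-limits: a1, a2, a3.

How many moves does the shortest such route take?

The Manhattan distance from c3 to e2 is |3−2| + |3−5| = 3, so at least 3 moves are needed.
A route of 3 moves achieves this: c3 → c2 → d2 → e2.
Since 3 matches the lower bound, it is optimal.

3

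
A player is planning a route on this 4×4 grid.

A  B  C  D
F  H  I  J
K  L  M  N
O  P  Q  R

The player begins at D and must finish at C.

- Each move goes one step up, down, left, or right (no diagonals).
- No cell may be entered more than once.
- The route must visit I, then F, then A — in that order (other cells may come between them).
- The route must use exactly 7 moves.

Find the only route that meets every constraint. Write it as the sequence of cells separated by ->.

The waypoints must appear in the order I, F, A, with no cell reused.
Route from D: down 1 to J, left 3 to F, up 1 to A, right 2 to C — 7 moves in all.
Check: order respected (I at step 2, F at step 4, A at step 5); 7 moves as required.

D -> J -> I -> H -> F -> A -> B -> C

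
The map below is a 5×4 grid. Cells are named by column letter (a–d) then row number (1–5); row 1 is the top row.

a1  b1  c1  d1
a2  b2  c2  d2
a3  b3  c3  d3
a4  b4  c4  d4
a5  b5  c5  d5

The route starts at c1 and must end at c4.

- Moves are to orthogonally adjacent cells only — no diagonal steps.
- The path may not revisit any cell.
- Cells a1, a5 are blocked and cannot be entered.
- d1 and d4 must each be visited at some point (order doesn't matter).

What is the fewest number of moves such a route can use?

Any route passes through d1 and d4 in some order between c1 and c4. Summing Manhattan distances along each leg and taking the cheapest ordering (c1 → d1 → d4 → c4) gives a lower bound of 1 + 3 + 1 = 5 moves.
A route of 5 moves achieves this: c1 → d1 → d2 → d3 → d4 → c4.
Since 5 matches the lower bound, it is optimal.

5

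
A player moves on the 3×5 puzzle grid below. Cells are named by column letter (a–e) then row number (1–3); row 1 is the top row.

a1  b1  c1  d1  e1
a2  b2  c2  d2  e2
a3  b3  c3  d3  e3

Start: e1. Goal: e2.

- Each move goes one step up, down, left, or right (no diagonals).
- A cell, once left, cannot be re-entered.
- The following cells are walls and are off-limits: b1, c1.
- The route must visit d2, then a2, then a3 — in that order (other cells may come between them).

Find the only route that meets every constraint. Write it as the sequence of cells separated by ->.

e1 -> d1 -> d2 -> c2 -> b2 -> a2 -> a3 -> b3 -> c3 -> d3 -> e3 -> e2

The waypoints must appear in the order d2, a2, a3, with no cell reused.
Route from e1: left to d1, down to d2, 3× left (reaching a2), down to a3, 4× right (reaching e3), up to e2 — 11 moves in all.
Check: order respected (d2 at step 2, a2 at step 5, a3 at step 6).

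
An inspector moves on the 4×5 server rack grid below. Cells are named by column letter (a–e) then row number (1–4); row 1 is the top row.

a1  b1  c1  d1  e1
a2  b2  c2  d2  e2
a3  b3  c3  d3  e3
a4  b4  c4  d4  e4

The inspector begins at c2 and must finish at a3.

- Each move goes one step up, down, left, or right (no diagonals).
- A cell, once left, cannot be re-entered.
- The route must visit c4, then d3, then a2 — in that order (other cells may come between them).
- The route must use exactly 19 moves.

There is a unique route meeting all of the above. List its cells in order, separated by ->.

The waypoints must appear in the order c4, d3, a2, with no cell reused.
Route from c2: 2× down (reaching c4), 2× right (reaching e4), up to e3, left to d3, up to d2, right to e2, up to e1, 4× left (reaching a1), down to a2, right to b2, 2× down (reaching b4), left to a4, up to a3 — 19 moves in all.
Check: order respected (c4 at step 2, d3 at step 6, a2 at step 14); 19 moves as required.

c2 -> c3 -> c4 -> d4 -> e4 -> e3 -> d3 -> d2 -> e2 -> e1 -> d1 -> c1 -> b1 -> a1 -> a2 -> b2 -> b3 -> b4 -> a4 -> a3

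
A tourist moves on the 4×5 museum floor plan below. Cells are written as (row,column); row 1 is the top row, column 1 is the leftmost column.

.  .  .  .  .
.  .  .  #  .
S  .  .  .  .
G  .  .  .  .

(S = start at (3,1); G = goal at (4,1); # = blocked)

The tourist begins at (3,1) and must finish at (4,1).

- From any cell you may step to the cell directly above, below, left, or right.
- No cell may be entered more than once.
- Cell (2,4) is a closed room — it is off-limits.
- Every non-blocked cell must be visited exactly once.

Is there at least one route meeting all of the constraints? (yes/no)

Colour the cells like a checkerboard: each orthogonal step flips colour, so a Hamiltonian route alternates colours. Here there are 9 cells of one colour and 10 of the other, with start on the opposite colour to the goal — the counts and endpoints can't be arranged into an alternating sequence of length 19, so no Hamiltonian route exists.

no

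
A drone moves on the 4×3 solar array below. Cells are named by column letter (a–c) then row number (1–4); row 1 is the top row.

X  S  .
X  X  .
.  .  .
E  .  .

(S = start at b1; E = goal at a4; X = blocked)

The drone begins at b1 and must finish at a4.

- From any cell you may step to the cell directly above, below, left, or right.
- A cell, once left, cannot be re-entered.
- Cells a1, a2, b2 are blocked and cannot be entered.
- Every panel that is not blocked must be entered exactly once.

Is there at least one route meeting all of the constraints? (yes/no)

yes

One route that works: b1 → c1 → c2 → c3 → c4 → b4 → b3 → a3 → a4.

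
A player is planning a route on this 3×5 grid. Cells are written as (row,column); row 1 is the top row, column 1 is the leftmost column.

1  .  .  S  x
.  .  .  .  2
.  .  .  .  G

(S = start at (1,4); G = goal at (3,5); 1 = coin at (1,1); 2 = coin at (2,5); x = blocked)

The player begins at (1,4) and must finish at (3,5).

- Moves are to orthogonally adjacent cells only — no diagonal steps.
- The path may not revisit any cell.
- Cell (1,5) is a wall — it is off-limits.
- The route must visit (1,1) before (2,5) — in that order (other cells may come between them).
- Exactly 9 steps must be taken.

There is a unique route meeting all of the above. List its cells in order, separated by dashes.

(1,4) - (1,3) - (1,2) - (1,1) - (2,1) - (2,2) - (2,3) - (2,4) - (2,5) - (3,5)

The waypoints must appear in the order (1,1), (2,5), with no cell reused.
Route from (1,4): left 3 to (1,1), down 1 to (2,1), right 4 to (2,5), down 1 to (3,5) — 9 moves in all.
Check: order respected (1 at step 3, 2 at step 8); 9 moves as required.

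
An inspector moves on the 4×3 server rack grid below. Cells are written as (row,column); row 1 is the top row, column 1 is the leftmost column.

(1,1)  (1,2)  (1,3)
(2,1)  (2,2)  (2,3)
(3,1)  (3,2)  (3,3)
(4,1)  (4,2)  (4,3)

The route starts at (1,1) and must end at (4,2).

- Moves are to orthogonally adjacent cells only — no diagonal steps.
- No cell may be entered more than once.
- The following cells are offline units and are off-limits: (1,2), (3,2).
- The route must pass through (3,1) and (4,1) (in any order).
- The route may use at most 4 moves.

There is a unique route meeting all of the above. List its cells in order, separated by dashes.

(1,1) - (2,1) - (3,1) - (4,1) - (4,2)

The 4-move cap with required stops at (3,1), (4,1) leaves no slack for detours.
Route from (1,1): 3× down (reaching (4,1)), right to (4,2) — 4 moves in all.
Check: all required cells visited; 4 ≤ 4 moves.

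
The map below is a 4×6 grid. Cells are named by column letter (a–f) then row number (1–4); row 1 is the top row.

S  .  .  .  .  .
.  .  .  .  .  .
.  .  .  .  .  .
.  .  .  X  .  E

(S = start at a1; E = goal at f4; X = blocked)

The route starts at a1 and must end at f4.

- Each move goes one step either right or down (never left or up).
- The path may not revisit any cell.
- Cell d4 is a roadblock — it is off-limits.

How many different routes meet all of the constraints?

A right/down-only route from a1 to f4 makes exactly 3 down-moves and 5 right-moves in some order.
With no other constraints that would be C(8,3) = 56 routes.
Subtract routes through each blocked cell (inclusion–exclusion for overlaps): − through d4: 20 → 36.
That gives 36 routes.

36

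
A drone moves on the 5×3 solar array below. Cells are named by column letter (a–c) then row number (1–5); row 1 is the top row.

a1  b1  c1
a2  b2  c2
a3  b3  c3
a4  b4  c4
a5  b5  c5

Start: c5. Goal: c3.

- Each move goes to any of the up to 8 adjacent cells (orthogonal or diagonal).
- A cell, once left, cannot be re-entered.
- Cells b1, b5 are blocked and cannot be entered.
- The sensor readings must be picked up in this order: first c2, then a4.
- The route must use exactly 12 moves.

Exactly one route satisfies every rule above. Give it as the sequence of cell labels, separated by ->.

The waypoints must appear in the order c2, a4, with no cell reused.
Route from c5: up to c4, up-left to b3, up-right to c2, up to c1, down-left to b2, up-left to a1, 4× down (reaching a5), 2× up-right (reaching c3) — 12 moves in all.
Check: order respected (c2 at step 3, a4 at step 9); 12 moves as required.

c5 -> c4 -> b3 -> c2 -> c1 -> b2 -> a1 -> a2 -> a3 -> a4 -> a5 -> b4 -> c3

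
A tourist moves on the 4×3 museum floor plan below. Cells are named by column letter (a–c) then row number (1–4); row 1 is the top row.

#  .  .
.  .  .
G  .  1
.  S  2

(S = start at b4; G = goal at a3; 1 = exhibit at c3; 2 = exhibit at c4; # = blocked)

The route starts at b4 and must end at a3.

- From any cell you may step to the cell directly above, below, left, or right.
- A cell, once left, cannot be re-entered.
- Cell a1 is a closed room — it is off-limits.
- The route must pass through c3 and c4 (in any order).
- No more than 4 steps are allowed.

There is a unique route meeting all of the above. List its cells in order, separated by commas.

b4, c4, c3, b3, a3

The budget equals the shortest possible length, so every move has to be on a shortest route through the required cells.
Route from b4: right to c4, up to c3, 2× left (reaching a3) — 4 moves in all.
Check: all required cells visited; 4 ≤ 4 moves.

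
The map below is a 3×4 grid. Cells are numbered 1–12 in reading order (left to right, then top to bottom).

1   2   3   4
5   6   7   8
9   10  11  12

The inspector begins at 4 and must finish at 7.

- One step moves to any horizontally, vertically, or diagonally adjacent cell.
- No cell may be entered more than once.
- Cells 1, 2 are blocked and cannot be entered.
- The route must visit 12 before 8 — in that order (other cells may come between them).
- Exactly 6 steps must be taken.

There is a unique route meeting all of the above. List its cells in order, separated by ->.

4 -> 3 -> 6 -> 11 -> 12 -> 8 -> 7

The waypoints must appear in the order 12, 8, with no cell reused.
Route from 4: left 1 to 3, down-left 1 to 6, down-right 1 to 11, right 1 to 12, up 1 to 8, left 1 to 7 — 6 moves in all.
Check: order respected (12 at step 4, 8 at step 5); 6 moves as required.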